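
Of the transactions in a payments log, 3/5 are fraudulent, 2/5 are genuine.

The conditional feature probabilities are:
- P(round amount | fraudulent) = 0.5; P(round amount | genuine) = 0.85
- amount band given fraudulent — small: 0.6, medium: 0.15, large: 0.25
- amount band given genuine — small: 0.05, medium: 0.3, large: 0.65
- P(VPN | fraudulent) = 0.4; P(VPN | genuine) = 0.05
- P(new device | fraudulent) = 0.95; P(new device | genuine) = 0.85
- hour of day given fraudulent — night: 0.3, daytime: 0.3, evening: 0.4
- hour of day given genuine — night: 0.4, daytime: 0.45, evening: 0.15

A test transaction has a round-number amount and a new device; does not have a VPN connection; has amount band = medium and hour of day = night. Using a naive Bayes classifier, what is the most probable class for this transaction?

genuine

fraudulent: 0.6 × 0.5 × 0.15 × (1−0.4) × 0.95 × 0.3 = 0.007695
genuine: 0.4 × 0.85 × 0.3 × (1−0.05) × 0.85 × 0.4 = 0.032946
Highest score → genuine.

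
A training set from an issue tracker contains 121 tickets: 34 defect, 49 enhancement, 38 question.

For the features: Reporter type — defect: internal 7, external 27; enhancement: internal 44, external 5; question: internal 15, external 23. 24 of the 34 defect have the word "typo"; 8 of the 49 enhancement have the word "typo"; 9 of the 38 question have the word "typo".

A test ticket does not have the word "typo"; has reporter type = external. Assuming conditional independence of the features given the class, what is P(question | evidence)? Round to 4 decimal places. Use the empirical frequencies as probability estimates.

defect: (34/121) × (27/34) × (10/34) ≈ 0.0656296
enhancement: (49/121) × (5/49) × (41/49) ≈ 0.0345758
question: (38/121) × (23/38) × (29/38) ≈ 0.145063
P(question | x) = 0.145063 / 0.2452684 ≈ 0.5914

0.5914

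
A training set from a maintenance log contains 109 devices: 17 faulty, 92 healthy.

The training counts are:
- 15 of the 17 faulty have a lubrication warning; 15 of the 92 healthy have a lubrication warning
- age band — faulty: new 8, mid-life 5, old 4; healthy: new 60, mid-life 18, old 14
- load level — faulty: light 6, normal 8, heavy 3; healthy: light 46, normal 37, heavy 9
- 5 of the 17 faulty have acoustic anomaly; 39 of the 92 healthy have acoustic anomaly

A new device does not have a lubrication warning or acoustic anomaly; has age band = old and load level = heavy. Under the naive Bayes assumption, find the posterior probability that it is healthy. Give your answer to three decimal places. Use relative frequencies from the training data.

faulty: (17/109) × (2/17) × (4/17) × (3/17) × (12/17) ≈ 0.000537798
healthy: (92/109) × (77/92) × (14/92) × (9/92) × (53/92) ≈ 0.00605825
P(healthy | x) = 0.00605825 / 0.006596048 ≈ 0.918

0.918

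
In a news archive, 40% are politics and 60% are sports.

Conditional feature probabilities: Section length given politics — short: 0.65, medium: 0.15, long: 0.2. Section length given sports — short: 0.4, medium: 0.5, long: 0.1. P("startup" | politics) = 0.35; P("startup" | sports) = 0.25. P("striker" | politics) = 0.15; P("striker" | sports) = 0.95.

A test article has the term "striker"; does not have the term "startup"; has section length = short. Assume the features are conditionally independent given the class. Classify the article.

sports

politics: 0.4 × 0.65 × (1−0.35) × 0.15 = 0.02535
sports: 0.6 × 0.4 × (1−0.25) × 0.95 = 0.171
Highest score → sports.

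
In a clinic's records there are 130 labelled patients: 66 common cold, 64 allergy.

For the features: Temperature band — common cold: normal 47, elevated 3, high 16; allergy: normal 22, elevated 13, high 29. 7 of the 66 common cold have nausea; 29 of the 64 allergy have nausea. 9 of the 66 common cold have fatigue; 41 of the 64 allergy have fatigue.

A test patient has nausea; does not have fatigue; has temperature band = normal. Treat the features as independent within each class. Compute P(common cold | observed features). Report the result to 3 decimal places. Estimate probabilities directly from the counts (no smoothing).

0.546

common cold: (66/130) × (47/66) × (7/66) × (57/66) ≈ 0.0331161
allergy: (64/130) × (22/64) × (29/64) × (23/64) ≈ 0.0275578
P(common cold | x) = 0.0331161 / 0.0606739 ≈ 0.546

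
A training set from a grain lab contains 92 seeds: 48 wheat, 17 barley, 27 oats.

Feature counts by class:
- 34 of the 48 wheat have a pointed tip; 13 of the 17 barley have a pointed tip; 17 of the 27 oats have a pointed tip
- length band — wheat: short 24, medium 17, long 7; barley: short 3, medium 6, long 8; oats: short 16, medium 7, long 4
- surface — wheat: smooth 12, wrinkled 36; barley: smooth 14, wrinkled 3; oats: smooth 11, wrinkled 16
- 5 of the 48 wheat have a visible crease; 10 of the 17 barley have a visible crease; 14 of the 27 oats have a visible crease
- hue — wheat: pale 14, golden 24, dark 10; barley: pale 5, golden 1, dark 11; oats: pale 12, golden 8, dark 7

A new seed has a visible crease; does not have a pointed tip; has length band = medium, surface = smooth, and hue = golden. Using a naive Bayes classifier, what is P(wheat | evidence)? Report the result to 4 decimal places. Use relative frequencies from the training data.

0.2417

wheat: (48/92) × (14/48) × (17/48) × (12/48) × (5/48) × (24/48) ≈ 0.000701757
barley: (17/92) × (4/17) × (6/17) × (14/17) × (10/17) × (1/17) ≈ 0.000437276
oats: (27/92) × (10/27) × (7/27) × (11/27) × (14/27) × (8/27) ≈ 0.00176387
P(wheat | x) = 0.000701757 / 0.002902903 ≈ 0.2417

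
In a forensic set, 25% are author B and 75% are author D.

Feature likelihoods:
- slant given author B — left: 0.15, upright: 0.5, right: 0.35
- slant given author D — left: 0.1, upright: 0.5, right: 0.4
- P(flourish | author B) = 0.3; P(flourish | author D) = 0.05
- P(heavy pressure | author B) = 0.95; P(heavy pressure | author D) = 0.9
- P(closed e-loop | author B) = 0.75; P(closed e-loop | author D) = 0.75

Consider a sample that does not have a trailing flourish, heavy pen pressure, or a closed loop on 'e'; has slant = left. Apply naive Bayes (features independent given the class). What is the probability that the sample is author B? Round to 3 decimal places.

author B: 0.25 × 0.15 × (1−0.3) × (1−0.95) × (1−0.75) = 0.000328125
author D: 0.75 × 0.1 × (1−0.05) × (1−0.9) × (1−0.75) = 0.00178125
P(author B | x) = 0.000328125 / 0.002109375 ≈ 0.156

0.156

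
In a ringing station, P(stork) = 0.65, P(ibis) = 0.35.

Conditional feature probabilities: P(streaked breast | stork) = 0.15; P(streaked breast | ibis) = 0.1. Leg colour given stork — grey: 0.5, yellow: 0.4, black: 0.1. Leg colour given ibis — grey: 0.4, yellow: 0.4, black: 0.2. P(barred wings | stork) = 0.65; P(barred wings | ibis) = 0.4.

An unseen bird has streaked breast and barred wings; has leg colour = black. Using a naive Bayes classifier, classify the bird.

stork

stork: 0.65 × 0.15 × 0.1 × 0.65 = 0.0063375
ibis: 0.35 × 0.1 × 0.2 × 0.4 = 0.0028
Highest score → stork.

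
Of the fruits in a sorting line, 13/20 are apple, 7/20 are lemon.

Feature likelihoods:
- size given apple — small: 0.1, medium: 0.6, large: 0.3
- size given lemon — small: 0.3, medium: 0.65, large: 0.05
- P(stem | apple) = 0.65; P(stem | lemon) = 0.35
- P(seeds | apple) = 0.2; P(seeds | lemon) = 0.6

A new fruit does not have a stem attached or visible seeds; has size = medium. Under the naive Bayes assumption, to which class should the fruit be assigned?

apple: 0.65 × 0.6 × (1−0.65) × (1−0.2) = 0.1092
lemon: 0.35 × 0.65 × (1−0.35) × (1−0.6) = 0.05915
Highest score → apple.

apple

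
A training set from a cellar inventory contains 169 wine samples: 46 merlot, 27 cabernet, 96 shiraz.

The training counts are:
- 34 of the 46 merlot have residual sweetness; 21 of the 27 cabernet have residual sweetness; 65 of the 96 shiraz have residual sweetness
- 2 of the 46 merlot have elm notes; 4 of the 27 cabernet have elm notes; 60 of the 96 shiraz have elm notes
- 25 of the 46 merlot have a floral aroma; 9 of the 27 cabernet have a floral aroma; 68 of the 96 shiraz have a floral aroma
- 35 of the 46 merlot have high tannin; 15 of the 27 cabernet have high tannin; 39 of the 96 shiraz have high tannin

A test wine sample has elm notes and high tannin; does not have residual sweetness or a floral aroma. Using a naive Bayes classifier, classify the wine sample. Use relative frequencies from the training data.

shiraz

merlot: (46/169) × (12/46) × (2/46) × (21/46) × (35/46) ≈ 0.00107235
cabernet: (27/169) × (6/27) × (4/27) × (18/27) × (15/27) ≈ 0.00194804
shiraz: (96/169) × (31/96) × (60/96) × (28/96) × (39/96) ≈ 0.0135842
Highest score → shiraz.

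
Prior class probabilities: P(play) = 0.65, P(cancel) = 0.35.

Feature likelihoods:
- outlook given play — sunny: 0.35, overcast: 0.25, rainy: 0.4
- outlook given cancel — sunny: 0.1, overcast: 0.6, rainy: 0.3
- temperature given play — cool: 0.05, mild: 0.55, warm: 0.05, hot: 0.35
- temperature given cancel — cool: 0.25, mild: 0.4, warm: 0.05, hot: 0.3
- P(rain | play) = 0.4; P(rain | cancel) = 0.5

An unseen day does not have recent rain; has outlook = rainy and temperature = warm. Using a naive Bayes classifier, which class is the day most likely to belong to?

play

play: 0.65 × 0.4 × 0.05 × (1−0.4) = 0.0078
cancel: 0.35 × 0.3 × 0.05 × (1−0.5) = 0.002625
Highest score → play.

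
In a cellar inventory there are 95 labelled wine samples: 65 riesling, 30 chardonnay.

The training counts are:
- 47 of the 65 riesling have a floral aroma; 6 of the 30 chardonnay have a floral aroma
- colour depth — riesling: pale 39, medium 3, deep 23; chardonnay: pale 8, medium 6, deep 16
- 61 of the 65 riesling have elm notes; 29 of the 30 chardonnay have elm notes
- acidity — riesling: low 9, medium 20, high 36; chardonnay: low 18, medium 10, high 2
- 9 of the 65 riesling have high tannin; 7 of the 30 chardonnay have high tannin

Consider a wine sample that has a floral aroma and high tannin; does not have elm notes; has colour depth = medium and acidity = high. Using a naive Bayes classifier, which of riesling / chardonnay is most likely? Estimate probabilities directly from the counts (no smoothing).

riesling

riesling: (65/95) × (47/65) × (3/65) × (4/65) × (36/65) × (9/65) ≈ 0.000107757
chardonnay: (30/95) × (6/30) × (6/30) × (1/30) × (2/30) × (7/30) ≈ 0.00000654971
Highest score → riesling.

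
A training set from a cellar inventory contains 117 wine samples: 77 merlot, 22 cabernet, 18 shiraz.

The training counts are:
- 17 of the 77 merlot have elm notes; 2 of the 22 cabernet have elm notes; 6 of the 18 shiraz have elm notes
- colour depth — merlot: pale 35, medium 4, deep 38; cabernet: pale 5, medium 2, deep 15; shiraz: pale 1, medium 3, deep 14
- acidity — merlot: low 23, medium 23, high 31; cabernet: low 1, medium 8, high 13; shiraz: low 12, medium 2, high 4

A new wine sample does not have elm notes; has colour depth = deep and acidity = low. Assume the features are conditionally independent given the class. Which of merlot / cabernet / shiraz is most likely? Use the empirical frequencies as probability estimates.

merlot: (77/117) × (60/77) × (38/77) × (23/77) ≈ 0.0755954
cabernet: (22/117) × (20/22) × (15/22) × (1/22) ≈ 0.00529773
shiraz: (18/117) × (12/18) × (14/18) × (12/18) ≈ 0.0531814
Highest score → merlot.

merlot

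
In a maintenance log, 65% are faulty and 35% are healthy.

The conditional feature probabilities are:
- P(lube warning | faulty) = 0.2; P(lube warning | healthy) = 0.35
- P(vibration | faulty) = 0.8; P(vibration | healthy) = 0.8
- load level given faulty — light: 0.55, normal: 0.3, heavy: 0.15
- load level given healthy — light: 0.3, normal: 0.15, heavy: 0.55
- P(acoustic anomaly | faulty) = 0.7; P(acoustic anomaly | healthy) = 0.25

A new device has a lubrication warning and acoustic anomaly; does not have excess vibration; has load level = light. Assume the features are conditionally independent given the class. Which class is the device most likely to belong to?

faulty: 0.65 × 0.2 × (1−0.8) × 0.55 × 0.7 = 0.01001
healthy: 0.35 × 0.35 × (1−0.8) × 0.3 × 0.25 = 0.0018375
Highest score → faulty.

faulty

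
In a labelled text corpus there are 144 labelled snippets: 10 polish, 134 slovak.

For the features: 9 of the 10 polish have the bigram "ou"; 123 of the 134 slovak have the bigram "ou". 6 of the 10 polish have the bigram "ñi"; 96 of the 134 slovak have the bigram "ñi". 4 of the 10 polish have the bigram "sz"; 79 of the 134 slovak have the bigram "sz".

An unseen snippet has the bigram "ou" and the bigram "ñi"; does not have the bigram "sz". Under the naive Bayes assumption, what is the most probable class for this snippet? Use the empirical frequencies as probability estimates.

slovak

polish: (10/144) × (9/10) × (6/10) × (6/10) = 0.0225
slovak: (134/144) × (123/134) × (96/134) × (55/134) ≈ 0.25117
Highest score → slovak.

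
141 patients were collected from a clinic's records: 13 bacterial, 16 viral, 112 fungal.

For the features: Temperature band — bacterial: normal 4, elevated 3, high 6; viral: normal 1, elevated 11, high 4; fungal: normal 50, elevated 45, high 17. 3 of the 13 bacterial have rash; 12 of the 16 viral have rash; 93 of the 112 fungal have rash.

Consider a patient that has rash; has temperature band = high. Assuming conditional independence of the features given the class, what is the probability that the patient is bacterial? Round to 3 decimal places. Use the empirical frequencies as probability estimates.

bacterial: (13/141) × (6/13) × (3/13) ≈ 0.00981997
viral: (16/141) × (4/16) × (12/16) ≈ 0.0212766
fungal: (112/141) × (17/112) × (93/112) ≈ 0.100114
P(bacterial | x) = 0.00981997 / 0.13121057 ≈ 0.075

0.075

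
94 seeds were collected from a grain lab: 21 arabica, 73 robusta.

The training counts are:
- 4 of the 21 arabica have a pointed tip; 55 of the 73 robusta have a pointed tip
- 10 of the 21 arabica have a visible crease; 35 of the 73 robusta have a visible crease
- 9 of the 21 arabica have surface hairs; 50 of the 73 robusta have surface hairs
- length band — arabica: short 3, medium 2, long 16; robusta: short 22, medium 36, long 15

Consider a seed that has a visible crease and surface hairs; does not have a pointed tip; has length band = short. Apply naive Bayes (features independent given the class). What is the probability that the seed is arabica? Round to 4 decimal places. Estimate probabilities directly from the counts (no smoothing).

arabica: (21/94) × (17/21) × (10/21) × (9/21) × (3/21) ≈ 0.00527263
robusta: (73/94) × (18/73) × (35/73) × (50/73) × (22/73) ≈ 0.0189512
P(arabica | x) = 0.00527263 / 0.02422383 ≈ 0.2177

0.2177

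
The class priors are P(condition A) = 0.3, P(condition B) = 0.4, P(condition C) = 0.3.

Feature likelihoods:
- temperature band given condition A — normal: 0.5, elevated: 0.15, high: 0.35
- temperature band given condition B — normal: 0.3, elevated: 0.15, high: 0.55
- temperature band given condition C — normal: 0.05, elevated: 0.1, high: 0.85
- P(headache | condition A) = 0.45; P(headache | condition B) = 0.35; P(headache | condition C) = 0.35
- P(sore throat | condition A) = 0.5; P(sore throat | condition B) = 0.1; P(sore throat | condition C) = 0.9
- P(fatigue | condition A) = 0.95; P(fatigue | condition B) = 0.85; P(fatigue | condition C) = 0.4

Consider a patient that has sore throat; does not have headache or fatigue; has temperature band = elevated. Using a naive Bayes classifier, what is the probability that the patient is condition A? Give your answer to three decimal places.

condition A: 0.3 × 0.15 × (1−0.45) × 0.5 × (1−0.95) = 0.00061875
condition B: 0.4 × 0.15 × (1−0.35) × 0.1 × (1−0.85) = 0.000585
condition C: 0.3 × 0.1 × (1−0.35) × 0.9 × (1−0.4) = 0.01053
P(condition A | x) = 0.00061875 / 0.01173375 ≈ 0.053

0.053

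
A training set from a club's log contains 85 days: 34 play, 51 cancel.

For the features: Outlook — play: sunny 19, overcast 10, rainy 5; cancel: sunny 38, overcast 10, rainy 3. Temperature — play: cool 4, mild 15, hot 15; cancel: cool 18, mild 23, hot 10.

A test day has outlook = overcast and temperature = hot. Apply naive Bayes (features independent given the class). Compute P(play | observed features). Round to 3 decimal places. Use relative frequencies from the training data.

0.692

play: (34/85) × (10/34) × (15/34) ≈ 0.0519031
cancel: (51/85) × (10/51) × (10/51) ≈ 0.0230681
P(play | x) = 0.0519031 / 0.0749712 ≈ 0.692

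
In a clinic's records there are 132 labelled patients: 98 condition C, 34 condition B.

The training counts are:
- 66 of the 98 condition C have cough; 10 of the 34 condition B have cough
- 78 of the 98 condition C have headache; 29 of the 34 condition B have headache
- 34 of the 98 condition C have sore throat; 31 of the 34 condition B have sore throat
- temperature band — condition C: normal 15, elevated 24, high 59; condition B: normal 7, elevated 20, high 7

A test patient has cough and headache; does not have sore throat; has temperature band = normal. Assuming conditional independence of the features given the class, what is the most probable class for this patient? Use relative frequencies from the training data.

condition C

condition C: (98/132) × (66/98) × (78/98) × (64/98) × (15/98) ≈ 0.0397793
condition B: (34/132) × (10/34) × (29/34) × (3/34) × (7/34) ≈ 0.00117383
Highest score → condition C.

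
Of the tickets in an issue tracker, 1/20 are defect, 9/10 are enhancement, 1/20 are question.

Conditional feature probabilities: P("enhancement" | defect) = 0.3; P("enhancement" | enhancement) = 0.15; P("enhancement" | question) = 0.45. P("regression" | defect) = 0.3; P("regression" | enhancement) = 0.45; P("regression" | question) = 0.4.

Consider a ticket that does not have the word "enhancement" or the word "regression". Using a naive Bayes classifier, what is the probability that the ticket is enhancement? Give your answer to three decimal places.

defect: 0.05 × (1−0.3) × (1−0.3) = 0.0245
enhancement: 0.9 × (1−0.15) × (1−0.45) = 0.42075
question: 0.05 × (1−0.45) × (1−0.4) = 0.0165
P(enhancement | x) = 0.42075 / 0.46175 ≈ 0.911

0.911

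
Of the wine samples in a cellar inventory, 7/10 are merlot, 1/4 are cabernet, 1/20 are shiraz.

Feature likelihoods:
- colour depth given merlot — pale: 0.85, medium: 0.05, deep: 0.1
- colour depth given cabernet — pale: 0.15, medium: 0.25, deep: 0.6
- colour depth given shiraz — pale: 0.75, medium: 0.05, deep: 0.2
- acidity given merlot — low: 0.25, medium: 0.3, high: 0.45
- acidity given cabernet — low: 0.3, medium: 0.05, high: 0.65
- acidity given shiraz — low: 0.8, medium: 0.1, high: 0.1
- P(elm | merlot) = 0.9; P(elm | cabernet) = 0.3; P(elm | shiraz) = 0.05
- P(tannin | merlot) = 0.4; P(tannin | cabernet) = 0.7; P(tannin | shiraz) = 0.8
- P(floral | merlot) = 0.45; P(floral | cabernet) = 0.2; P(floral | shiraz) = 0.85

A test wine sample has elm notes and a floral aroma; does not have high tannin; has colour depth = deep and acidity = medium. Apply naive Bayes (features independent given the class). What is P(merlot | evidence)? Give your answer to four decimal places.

merlot: 0.7 × 0.1 × 0.3 × 0.9 × (1−0.4) × 0.45 = 0.005103
cabernet: 0.25 × 0.6 × 0.05 × 0.3 × (1−0.7) × 0.2 = 0.000135
shiraz: 0.05 × 0.2 × 0.1 × 0.05 × (1−0.8) × 0.85 = 0.0000085
P(merlot | x) = 0.005103 / 0.0052465 ≈ 0.9726

0.9726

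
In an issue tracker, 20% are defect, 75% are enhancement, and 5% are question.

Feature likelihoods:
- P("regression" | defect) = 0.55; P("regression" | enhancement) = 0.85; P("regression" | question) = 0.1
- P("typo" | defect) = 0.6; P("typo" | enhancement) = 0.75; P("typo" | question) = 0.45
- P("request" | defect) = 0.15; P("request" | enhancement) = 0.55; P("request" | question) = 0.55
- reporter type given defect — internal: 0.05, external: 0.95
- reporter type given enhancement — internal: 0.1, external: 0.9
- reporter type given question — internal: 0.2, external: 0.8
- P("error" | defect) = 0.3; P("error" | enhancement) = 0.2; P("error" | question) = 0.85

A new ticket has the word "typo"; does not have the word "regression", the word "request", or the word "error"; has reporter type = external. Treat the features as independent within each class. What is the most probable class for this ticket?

defect: 0.2 × (1−0.55) × 0.6 × (1−0.15) × 0.95 × (1−0.3) = 0.0305235
enhancement: 0.75 × (1−0.85) × 0.75 × (1−0.55) × 0.9 × (1−0.2) = 0.0273375
question: 0.05 × (1−0.1) × 0.45 × (1−0.55) × 0.8 × (1−0.85) = 0.0010935
Highest score → defect.

defect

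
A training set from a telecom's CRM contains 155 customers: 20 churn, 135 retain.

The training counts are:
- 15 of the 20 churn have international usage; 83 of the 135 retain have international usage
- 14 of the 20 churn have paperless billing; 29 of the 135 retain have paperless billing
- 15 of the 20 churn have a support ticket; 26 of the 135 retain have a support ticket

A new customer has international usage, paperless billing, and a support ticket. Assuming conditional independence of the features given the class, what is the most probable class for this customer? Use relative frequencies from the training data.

churn

churn: (20/155) × (15/20) × (14/20) × (15/20) ≈ 0.0508065
retain: (135/155) × (83/135) × (29/135) × (26/135) ≈ 0.0221539
Highest score → churn.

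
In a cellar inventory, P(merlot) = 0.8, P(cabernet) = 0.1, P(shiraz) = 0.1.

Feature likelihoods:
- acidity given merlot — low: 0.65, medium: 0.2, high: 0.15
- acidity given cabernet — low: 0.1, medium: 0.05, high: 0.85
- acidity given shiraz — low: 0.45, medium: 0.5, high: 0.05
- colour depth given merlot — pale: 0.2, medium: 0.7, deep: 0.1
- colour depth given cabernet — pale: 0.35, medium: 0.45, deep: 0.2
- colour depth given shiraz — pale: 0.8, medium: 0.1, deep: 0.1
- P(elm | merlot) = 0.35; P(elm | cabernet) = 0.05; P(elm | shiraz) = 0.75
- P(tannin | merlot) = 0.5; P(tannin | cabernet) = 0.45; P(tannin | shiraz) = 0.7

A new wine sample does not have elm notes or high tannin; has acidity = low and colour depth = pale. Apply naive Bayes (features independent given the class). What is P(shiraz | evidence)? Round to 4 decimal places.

0.0704

merlot: 0.8 × 0.65 × 0.2 × (1−0.35) × (1−0.5) = 0.0338
cabernet: 0.1 × 0.1 × 0.35 × (1−0.05) × (1−0.45) = 0.00182875
shiraz: 0.1 × 0.45 × 0.8 × (1−0.75) × (1−0.7) = 0.0027
P(shiraz | x) = 0.0027 / 0.03832875 ≈ 0.0704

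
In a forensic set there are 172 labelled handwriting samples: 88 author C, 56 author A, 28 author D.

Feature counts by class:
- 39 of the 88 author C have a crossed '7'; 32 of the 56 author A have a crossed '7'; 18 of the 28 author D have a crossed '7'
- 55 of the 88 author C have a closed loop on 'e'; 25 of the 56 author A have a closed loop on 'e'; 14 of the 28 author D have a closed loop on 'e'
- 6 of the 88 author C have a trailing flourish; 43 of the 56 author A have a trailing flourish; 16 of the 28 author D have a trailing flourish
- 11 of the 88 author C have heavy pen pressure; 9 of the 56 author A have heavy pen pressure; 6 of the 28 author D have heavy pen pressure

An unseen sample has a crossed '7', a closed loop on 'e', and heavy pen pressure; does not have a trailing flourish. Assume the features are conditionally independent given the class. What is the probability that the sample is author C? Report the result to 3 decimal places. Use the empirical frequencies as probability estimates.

0.676

author C: (88/172) × (39/88) × (55/88) × (82/88) × (11/88) ≈ 0.0165066
author A: (56/172) × (32/56) × (25/56) × (13/56) × (9/56) ≈ 0.00309873
author D: (28/172) × (18/28) × (14/28) × (12/28) × (6/28) ≈ 0.00480541
P(author C | x) = 0.0165066 / 0.02441074 ≈ 0.676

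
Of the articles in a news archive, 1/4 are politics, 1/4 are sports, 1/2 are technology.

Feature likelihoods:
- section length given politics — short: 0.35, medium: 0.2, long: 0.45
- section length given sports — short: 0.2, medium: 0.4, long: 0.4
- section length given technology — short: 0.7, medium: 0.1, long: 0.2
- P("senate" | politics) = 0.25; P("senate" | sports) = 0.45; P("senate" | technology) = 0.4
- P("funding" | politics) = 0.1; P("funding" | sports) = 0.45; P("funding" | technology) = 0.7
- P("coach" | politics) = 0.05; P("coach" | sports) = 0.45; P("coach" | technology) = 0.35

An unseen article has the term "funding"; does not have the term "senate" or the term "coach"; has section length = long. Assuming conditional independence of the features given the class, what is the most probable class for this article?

politics: 0.25 × 0.45 × (1−0.25) × 0.1 × (1−0.05) = 0.008015625
sports: 0.25 × 0.4 × (1−0.45) × 0.45 × (1−0.45) = 0.0136125
technology: 0.5 × 0.2 × (1−0.4) × 0.7 × (1−0.35) = 0.0273
Highest score → technology.

technology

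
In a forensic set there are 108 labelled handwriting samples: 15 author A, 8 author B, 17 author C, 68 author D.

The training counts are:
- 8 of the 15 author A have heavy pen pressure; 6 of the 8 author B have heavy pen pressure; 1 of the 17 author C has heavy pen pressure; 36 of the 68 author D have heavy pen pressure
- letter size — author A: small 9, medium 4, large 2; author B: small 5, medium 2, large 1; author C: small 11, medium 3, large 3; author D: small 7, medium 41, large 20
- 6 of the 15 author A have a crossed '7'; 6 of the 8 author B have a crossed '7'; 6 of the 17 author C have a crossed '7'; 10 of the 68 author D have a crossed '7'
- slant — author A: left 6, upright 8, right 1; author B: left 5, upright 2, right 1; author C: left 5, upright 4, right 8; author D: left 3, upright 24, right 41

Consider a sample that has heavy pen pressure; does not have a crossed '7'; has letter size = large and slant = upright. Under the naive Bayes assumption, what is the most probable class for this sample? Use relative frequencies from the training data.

author D

author A: (15/108) × (8/15) × (2/15) × (9/15) × (8/15) ≈ 0.00316049
author B: (8/108) × (6/8) × (1/8) × (2/8) × (2/8) ≈ 0.000434028
author C: (17/108) × (1/17) × (3/17) × (11/17) × (4/17) ≈ 0.000248773
author D: (68/108) × (36/68) × (20/68) × (58/68) × (24/68) ≈ 0.0295135
Highest score → author D.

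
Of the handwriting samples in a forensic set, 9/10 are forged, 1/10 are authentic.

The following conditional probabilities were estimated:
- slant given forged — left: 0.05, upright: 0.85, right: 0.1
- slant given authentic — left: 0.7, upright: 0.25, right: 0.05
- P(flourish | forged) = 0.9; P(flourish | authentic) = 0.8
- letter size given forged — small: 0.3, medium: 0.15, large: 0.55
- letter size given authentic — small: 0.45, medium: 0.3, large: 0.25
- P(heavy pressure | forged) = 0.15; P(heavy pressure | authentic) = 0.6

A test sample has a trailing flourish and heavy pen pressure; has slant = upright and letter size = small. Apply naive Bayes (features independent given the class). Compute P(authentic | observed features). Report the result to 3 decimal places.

forged: 0.9 × 0.85 × 0.9 × 0.3 × 0.15 = 0.0309825
authentic: 0.1 × 0.25 × 0.8 × 0.45 × 0.6 = 0.0054
P(authentic | x) = 0.0054 / 0.0363825 ≈ 0.148

0.148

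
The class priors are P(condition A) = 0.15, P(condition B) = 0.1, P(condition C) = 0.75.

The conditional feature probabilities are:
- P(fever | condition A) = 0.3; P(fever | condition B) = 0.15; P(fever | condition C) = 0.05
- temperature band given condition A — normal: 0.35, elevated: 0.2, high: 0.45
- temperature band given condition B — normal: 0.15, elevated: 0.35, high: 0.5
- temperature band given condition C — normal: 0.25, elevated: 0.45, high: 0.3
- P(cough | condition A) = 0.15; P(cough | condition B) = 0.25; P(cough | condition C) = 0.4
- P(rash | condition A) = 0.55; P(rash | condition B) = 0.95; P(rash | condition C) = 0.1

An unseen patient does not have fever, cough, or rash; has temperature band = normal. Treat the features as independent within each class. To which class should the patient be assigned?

condition C

condition A: 0.15 × (1−0.3) × 0.35 × (1−0.15) × (1−0.55) = 0.014056875
condition B: 0.1 × (1−0.15) × 0.15 × (1−0.25) × (1−0.95) = 0.000478125
condition C: 0.75 × (1−0.05) × 0.25 × (1−0.4) × (1−0.1) = 0.0961875
Highest score → condition C.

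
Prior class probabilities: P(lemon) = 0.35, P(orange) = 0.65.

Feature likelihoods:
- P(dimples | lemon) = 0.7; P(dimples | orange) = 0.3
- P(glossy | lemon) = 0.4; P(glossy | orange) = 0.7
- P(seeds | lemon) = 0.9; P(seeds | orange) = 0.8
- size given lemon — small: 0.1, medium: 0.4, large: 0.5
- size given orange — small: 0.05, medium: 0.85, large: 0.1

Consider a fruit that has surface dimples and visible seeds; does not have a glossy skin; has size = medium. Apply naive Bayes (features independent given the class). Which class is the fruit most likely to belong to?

lemon

lemon: 0.35 × 0.7 × (1−0.4) × 0.9 × 0.4 = 0.05292
orange: 0.65 × 0.3 × (1−0.7) × 0.8 × 0.85 = 0.03978
Highest score → lemon.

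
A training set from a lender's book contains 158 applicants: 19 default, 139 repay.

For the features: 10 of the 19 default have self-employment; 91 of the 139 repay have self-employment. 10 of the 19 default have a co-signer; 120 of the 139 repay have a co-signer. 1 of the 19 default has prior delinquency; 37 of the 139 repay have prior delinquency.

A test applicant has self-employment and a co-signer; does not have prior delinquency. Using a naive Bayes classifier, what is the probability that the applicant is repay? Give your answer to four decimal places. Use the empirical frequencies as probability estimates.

0.9204

default: (19/158) × (10/19) × (10/19) × (18/19) ≈ 0.0315579
repay: (139/158) × (91/139) × (120/139) × (102/139) ≈ 0.364868
P(repay | x) = 0.364868 / 0.3964259 ≈ 0.9204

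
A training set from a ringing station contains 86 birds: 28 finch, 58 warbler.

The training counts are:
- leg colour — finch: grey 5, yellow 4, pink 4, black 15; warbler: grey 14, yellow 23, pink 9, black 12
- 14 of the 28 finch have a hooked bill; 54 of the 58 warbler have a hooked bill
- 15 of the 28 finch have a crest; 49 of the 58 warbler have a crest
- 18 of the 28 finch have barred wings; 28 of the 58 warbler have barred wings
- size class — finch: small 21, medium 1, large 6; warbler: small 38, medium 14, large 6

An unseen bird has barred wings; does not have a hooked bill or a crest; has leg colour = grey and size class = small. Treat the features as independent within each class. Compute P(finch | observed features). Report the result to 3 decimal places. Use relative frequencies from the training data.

0.922

finch: (28/86) × (5/28) × (14/28) × (13/28) × (18/28) × (21/28) ≈ 0.00650733
warbler: (58/86) × (14/58) × (4/58) × (9/58) × (28/58) × (38/58) ≈ 0.000551013
P(finch | x) = 0.00650733 / 0.007058343 ≈ 0.922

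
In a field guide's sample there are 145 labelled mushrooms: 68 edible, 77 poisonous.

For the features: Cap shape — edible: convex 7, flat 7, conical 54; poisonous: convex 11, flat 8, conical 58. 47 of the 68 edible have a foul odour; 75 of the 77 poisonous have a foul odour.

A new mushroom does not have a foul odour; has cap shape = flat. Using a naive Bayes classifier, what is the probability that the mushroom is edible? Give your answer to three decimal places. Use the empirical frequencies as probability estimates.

edible: (68/145) × (7/68) × (21/68) ≈ 0.0149087
poisonous: (77/145) × (8/77) × (2/77) ≈ 0.00143305
P(edible | x) = 0.0149087 / 0.01634175 ≈ 0.912

0.912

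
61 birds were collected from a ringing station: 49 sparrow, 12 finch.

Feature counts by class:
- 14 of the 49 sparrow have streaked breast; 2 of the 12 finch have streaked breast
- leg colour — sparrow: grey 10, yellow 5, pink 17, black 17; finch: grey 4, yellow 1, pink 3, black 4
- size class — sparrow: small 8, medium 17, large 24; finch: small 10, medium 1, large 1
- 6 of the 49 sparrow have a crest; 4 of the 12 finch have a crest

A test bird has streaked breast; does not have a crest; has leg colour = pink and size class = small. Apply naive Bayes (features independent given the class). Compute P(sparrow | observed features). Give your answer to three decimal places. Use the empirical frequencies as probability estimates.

sparrow: (49/61) × (14/49) × (17/49) × (8/49) × (43/49) ≈ 0.0114082
finch: (12/61) × (2/12) × (3/12) × (10/12) × (8/12) ≈ 0.00455373
P(sparrow | x) = 0.0114082 / 0.01596193 ≈ 0.715

0.715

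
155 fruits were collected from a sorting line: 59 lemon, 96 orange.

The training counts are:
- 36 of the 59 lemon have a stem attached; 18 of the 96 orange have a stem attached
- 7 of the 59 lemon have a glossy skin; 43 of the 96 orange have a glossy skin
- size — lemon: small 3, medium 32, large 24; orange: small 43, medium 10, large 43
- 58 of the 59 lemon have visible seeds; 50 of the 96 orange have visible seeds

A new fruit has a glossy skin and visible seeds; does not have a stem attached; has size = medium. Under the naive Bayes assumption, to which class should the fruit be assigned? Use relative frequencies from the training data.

orange

lemon: (59/155) × (23/59) × (7/59) × (32/59) × (58/59) ≈ 0.00938677
orange: (96/155) × (78/96) × (43/96) × (10/96) × (50/96) ≈ 0.0122289
Highest score → orange.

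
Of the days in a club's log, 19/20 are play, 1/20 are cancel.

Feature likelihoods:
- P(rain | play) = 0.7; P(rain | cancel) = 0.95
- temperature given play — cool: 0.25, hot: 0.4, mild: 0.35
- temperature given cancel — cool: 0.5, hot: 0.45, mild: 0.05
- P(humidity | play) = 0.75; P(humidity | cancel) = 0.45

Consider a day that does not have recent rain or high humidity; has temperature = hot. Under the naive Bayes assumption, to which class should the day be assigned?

play: 0.95 × (1−0.7) × 0.4 × (1−0.75) = 0.0285
cancel: 0.05 × (1−0.95) × 0.45 × (1−0.45) = 0.00061875
Highest score → play.

play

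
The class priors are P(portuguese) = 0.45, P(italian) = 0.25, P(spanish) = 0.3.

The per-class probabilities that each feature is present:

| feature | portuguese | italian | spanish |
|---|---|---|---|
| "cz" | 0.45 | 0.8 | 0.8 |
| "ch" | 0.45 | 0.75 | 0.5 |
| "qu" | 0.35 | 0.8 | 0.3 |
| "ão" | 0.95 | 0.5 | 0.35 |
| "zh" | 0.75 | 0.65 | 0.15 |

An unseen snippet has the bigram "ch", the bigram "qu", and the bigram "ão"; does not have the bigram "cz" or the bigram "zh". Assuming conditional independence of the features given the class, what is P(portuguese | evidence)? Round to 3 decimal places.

portuguese: 0.45 × (1−0.45) × 0.45 × 0.35 × 0.95 × (1−0.75) = 0.009258046875
italian: 0.25 × (1−0.8) × 0.75 × 0.8 × 0.5 × (1−0.65) = 0.00525
spanish: 0.3 × (1−0.8) × 0.5 × 0.3 × 0.35 × (1−0.15) = 0.0026775
P(portuguese | x) = 0.009258046875 / 0.017185546875 ≈ 0.539

0.539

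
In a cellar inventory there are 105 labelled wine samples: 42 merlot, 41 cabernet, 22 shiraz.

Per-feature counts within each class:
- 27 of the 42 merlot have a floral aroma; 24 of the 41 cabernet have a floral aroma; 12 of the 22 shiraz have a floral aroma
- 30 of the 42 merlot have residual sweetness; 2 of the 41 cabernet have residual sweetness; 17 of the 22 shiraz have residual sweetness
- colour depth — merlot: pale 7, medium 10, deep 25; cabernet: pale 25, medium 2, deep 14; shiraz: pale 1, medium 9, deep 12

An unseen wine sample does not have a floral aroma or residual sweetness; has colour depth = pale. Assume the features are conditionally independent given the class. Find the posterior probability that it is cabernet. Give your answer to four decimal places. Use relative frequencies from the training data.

0.9234

merlot: (42/105) × (15/42) × (12/42) × (7/42) ≈ 0.00680272
cabernet: (41/105) × (17/41) × (39/41) × (25/41) ≈ 0.0939067
shiraz: (22/105) × (10/22) × (5/22) × (1/22) ≈ 0.000983865
P(cabernet | x) = 0.0939067 / 0.101693285 ≈ 0.9234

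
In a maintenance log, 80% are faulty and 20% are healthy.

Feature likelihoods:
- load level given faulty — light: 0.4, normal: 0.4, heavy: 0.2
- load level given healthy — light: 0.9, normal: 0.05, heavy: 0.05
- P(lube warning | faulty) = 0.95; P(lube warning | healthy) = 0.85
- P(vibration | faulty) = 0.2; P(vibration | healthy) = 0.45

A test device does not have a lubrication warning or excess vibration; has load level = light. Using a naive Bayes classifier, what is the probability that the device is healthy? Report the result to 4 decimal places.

faulty: 0.8 × 0.4 × (1−0.95) × (1−0.2) = 0.0128
healthy: 0.2 × 0.9 × (1−0.85) × (1−0.45) = 0.01485
P(healthy | x) = 0.01485 / 0.02765 ≈ 0.5371

0.5371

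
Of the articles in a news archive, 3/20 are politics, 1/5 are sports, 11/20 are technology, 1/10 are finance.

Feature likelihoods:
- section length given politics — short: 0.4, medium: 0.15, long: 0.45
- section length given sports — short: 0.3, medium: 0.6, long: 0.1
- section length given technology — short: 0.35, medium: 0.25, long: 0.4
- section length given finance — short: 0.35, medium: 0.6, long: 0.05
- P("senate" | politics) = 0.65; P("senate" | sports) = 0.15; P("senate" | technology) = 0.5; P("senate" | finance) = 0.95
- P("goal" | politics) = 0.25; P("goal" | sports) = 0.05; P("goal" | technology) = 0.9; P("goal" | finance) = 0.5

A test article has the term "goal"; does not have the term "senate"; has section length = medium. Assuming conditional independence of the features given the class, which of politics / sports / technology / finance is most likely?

politics: 0.15 × 0.15 × (1−0.65) × 0.25 = 0.00196875
sports: 0.2 × 0.6 × (1−0.15) × 0.05 = 0.0051
technology: 0.55 × 0.25 × (1−0.5) × 0.9 = 0.061875
finance: 0.1 × 0.6 × (1−0.95) × 0.5 = 0.0015
Highest score → technology.

technology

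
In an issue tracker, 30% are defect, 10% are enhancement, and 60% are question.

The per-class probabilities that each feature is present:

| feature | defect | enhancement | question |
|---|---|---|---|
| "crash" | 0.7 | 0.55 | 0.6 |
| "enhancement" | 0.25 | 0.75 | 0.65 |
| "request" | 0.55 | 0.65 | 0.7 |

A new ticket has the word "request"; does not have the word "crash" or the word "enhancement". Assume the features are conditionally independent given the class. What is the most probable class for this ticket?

question

defect: 0.3 × (1−0.7) × (1−0.25) × 0.55 = 0.037125
enhancement: 0.1 × (1−0.55) × (1−0.75) × 0.65 = 0.0073125
question: 0.6 × (1−0.6) × (1−0.65) × 0.7 = 0.0588
Highest score → question.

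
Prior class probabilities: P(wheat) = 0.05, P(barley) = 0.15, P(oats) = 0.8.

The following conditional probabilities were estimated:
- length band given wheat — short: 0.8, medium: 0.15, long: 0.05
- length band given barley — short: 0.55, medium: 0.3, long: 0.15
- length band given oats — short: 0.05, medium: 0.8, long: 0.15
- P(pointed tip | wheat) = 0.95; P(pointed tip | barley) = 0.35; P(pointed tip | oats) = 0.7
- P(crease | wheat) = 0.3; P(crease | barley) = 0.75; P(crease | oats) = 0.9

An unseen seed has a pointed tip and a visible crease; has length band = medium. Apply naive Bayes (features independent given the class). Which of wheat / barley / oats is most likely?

oats

wheat: 0.05 × 0.15 × 0.95 × 0.3 = 0.0021375
barley: 0.15 × 0.3 × 0.35 × 0.75 = 0.0118125
oats: 0.8 × 0.8 × 0.7 × 0.9 = 0.4032
Highest score → oats.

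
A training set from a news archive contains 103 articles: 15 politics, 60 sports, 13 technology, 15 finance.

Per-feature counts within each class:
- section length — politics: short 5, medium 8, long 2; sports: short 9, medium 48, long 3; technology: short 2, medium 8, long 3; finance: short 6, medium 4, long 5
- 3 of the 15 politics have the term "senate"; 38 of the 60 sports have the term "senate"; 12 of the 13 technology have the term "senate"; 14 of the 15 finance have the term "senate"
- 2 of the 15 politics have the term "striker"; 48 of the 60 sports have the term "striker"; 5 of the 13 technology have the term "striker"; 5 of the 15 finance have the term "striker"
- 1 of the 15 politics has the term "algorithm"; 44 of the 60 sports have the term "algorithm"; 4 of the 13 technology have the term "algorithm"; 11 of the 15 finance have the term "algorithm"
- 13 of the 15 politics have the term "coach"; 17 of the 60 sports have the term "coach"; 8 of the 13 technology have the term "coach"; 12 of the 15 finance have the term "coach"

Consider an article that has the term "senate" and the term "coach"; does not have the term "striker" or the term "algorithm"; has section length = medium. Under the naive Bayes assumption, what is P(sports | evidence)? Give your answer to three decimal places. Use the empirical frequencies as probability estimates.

0.113

politics: (15/103) × (8/15) × (3/15) × (13/15) × (14/15) × (13/15) ≈ 0.0108899
sports: (60/103) × (48/60) × (38/60) × (12/60) × (16/60) × (17/60) ≈ 0.00445998
technology: (13/103) × (8/13) × (12/13) × (8/13) × (9/13) × (8/13) ≈ 0.0187968
finance: (15/103) × (4/15) × (14/15) × (10/15) × (4/15) × (12/15) ≈ 0.00515498
P(sports | x) = 0.00445998 / 0.03930166 ≈ 0.113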